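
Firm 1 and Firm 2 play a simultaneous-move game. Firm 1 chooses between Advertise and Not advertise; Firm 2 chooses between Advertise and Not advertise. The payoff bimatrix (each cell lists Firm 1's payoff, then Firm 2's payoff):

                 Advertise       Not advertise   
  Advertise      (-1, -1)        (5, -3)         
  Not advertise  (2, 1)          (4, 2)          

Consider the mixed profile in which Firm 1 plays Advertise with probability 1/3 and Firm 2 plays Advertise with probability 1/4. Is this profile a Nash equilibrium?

Check Firm 2's indifference given Firm 1's mix p = 1/3:
  payoff from Advertise = 1/3; payoff from Not advertise = 1/3 — equal.
Check Firm 1's indifference given Firm 2's mix q = 1/4:
  payoff from Advertise = 7/2; payoff from Not advertise = 7/2 — equal.
Both players are indifferent, so neither can profitably deviate.

Yes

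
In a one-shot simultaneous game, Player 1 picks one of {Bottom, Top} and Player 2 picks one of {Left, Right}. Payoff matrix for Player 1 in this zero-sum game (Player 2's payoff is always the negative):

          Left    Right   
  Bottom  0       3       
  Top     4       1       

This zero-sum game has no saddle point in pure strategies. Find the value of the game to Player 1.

Player 1's indifference between Bottom and Top determines Player 2's mixing probability q:
  Player 1's payoff from Bottom: q·0 + (1−q)·3 = -3q + 3
  Player 1's payoff from Top: q·4 + (1−q)·1 = 3q + 1
  -3q + 3 = 3q + 1  ⇒  -6q = -2  ⇒  q = 1/3.
The value is Player 1's expected payoff against this mix (using Bottom): (1/3)·0 + (2/3)·3 = 2.

v = 2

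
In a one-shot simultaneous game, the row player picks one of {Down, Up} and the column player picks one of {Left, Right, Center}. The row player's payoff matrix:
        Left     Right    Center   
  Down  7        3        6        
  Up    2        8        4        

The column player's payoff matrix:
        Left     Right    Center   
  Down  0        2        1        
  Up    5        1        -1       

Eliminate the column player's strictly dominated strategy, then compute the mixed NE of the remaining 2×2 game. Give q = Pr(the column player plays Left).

The column player's strategy Center is strictly dominated by Right: 2 > 1 and 1 > -1. Eliminate Center.
The column player's mix must leave the row player indifferent between Down and Up.
  the row player's expected payoff from Down: q·7 + (1−q)·3 = 4q + 3
  the row player's expected payoff from Up: q·2 + (1−q)·8 = -6q + 8
  4q + 3 = -6q + 8  ⇒  10q = 5  ⇒  q = 1/2.

q = 1/2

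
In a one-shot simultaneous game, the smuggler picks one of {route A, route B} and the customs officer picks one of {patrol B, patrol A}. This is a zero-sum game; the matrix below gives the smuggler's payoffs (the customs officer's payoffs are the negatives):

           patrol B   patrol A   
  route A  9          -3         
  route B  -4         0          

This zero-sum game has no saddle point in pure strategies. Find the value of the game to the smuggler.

The smuggler's indifference between route A and route B determines the customs officer's mixing probability q:
  the smuggler's payoff from route A: q·9 + (1−q)·(-3) = 12q - 3
  the smuggler's payoff from route B: q·(-4) + (1−q)·0 = -4q
  12q - 3 = -4q  ⇒  16q = 3  ⇒  q = 3/16.
The value is the smuggler's expected payoff against this mix (using route A): (3/16)·9 + (13/16)·(-3) = -3/4.

v = -3/4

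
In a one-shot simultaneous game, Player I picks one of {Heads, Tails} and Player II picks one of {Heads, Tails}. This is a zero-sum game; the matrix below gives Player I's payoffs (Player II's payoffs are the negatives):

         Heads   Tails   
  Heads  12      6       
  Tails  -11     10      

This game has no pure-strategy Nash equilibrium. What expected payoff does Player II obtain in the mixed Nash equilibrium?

For Player II to be willing to mix, Player II must be indifferent between Heads and Tails, which pins down Player I's mix.
  Player II's payoff to Heads: p·(-12) + (1−p)·11 = -23p + 11
  Player II's payoff to Tails: p·(-6) + (1−p)·(-10) = 4p - 10
  -23p + 11 = 4p - 10  ⇒  -27p = -21  ⇒  p = 7/9.
At equilibrium Player II is indifferent across columns, so Player II's payoff equals the payoff from Heads: (7/9)·(-12) + (2/9)·11 = -62/9.

-62/9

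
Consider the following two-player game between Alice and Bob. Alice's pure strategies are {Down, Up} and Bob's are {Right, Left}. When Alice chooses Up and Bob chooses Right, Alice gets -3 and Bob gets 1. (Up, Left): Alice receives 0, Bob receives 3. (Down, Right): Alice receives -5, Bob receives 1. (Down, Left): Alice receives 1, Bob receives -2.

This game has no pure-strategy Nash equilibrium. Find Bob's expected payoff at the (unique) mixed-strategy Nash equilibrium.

1

In a mixed equilibrium Bob is indifferent between Right and Left; this condition fixes p.
  Bob's payoff to Right: p·1 + (1−p)·1 = 1
  Bob's payoff to Left: p·(-2) + (1−p)·3 = -5p + 3
  1 = -5p + 3  ⇒  5p = 2  ⇒  p = 2/5.
At equilibrium Bob is indifferent across columns, so Bob's payoff equals the payoff from Right: (2/5)·1 + (3/5)·1 = 1.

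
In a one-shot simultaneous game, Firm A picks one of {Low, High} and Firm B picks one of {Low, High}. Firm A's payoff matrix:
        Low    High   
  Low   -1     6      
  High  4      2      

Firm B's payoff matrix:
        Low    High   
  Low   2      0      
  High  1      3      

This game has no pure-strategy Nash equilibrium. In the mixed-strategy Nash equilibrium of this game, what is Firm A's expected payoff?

26/9

Set Firm A's expected payoff from Low equal to that from High:
  Firm A's payoff from Low: q·(-1) + (1−q)·6 = -7q + 6
  Firm A's payoff from High: q·4 + (1−q)·2 = 2q + 2
  -7q + 6 = 2q + 2  ⇒  -9q = -4  ⇒  q = 4/9.
At equilibrium Firm A is indifferent across rows, so Firm A's payoff equals the payoff from Low: (4/9)·(-1) + (5/9)·6 = 26/9.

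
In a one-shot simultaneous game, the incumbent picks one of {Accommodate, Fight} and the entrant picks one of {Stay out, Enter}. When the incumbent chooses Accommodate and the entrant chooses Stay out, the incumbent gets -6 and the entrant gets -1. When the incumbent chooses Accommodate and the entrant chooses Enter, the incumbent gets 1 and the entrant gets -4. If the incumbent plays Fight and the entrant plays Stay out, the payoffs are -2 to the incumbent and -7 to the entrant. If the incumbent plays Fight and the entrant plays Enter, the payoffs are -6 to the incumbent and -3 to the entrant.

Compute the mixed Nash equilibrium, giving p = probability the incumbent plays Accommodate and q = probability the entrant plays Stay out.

p = 4/7, q = 7/11

Set the entrant's expected payoff from Stay out equal to that from Enter:
  the entrant's expected payoff from Stay out: p·(-1) + (1−p)·(-7) = 6p - 7
  the entrant's expected payoff from Enter: p·(-4) + (1−p)·(-3) = -p - 3
  6p - 7 = -p - 3  ⇒  7p = 4  ⇒  p = 4/7.
For the incumbent to be willing to mix, the incumbent must be indifferent between Accommodate and Fight, which pins down the entrant's mix.
  the incumbent's payoff to Accommodate: q·(-6) + (1−q)·1 = -7q + 1
  the incumbent's payoff to Fight: q·(-2) + (1−q)·(-6) = 4q - 6
  -7q + 1 = 4q - 6  ⇒  -11q = -7  ⇒  q = 7/11.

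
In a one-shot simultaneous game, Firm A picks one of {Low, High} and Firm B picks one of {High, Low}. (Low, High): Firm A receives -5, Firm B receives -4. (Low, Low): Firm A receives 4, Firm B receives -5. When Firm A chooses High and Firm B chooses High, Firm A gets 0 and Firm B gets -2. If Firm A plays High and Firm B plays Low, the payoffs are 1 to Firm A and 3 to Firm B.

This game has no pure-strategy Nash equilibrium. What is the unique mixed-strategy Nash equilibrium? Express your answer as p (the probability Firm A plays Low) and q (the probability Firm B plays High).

p = 5/6, q = 3/8

Firm B's indifference between High and Low determines Firm A's mixing probability p:
  Firm B's expected payoff from High: p·(-4) + (1−p)·(-2) = -2p - 2
  Firm B's expected payoff from Low: p·(-5) + (1−p)·3 = -8p + 3
  -2p - 2 = -8p + 3  ⇒  6p = 5  ⇒  p = 5/6.
For Firm A to be willing to mix, Firm A must be indifferent between Low and High, which pins down Firm B's mix.
  Firm A's payoff from Low: q·(-5) + (1−q)·4 = -9q + 4
  Firm A's payoff from High: q·0 + (1−q)·1 = -q + 1
  -9q + 4 = -q + 1  ⇒  -8q = -3  ⇒  q = 3/8.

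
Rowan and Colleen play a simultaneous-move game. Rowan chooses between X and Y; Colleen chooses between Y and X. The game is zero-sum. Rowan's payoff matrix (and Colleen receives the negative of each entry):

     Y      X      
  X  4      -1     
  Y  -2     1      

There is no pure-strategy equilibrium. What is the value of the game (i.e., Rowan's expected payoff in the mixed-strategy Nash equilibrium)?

Rowan's indifference between X and Y determines Colleen's mixing probability q:
  Rowan's payoff to X: q·4 + (1−q)·(-1) = 5q - 1
  Rowan's payoff to Y: q·(-2) + (1−q)·1 = -3q + 1
  5q - 1 = -3q + 1  ⇒  8q = 2  ⇒  q = 1/4.
The value is Rowan's expected payoff against this mix (using X): (1/4)·4 + (3/4)·(-1) = 1/4.

v = 1/4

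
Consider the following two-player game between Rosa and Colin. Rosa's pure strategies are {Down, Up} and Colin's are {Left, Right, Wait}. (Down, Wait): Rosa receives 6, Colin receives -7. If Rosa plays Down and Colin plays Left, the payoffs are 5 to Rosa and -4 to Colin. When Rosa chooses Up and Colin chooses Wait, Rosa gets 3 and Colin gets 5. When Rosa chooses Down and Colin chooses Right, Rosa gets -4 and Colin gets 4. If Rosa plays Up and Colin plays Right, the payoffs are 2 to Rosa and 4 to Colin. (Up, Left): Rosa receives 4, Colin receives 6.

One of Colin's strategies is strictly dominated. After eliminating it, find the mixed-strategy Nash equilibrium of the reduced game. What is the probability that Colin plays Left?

Colin's strategy Wait is strictly dominated by Left: -4 > -7 and 6 > 5. Eliminate Wait.
For Rosa to be willing to mix, Rosa must be indifferent between Down and Up, which pins down Colin's mix.
  Rosa's payoff from Down: q·5 + (1−q)·(-4) = 9q - 4
  Rosa's payoff from Up: q·4 + (1−q)·2 = 2q + 2
  9q - 4 = 2q + 2  ⇒  7q = 6  ⇒  q = 6/7.

q = 6/7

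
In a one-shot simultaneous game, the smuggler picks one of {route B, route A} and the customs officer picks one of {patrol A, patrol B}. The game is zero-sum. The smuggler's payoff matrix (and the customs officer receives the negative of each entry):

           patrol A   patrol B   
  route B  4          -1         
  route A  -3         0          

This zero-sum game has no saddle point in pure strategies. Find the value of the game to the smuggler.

In a mixed equilibrium the smuggler is indifferent between route B and route A; this condition fixes q.
  the smuggler's payoff to route B: q·4 + (1−q)·(-1) = 5q - 1
  the smuggler's payoff to route A: q·(-3) + (1−q)·0 = -3q
  5q - 1 = -3q  ⇒  8q = 1  ⇒  q = 1/8.
The value is the smuggler's expected payoff against this mix (using route B): (1/8)·4 + (7/8)·(-1) = -3/8.

v = -3/8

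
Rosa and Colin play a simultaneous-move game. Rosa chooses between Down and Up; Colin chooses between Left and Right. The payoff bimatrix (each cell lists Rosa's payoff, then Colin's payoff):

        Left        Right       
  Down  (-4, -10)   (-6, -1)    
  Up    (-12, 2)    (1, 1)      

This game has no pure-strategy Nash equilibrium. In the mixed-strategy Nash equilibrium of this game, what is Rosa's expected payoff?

-76/15

Rosa's indifference between Down and Up determines Colin's mixing probability q:
  Rosa's payoff to Down: q·(-4) + (1−q)·(-6) = 2q - 6
  Rosa's payoff to Up: q·(-12) + (1−q)·1 = -13q + 1
  2q - 6 = -13q + 1  ⇒  15q = 7  ⇒  q = 7/15.
At equilibrium Rosa is indifferent across rows, so Rosa's payoff equals the payoff from Down: (7/15)·(-4) + (8/15)·(-6) = -76/15.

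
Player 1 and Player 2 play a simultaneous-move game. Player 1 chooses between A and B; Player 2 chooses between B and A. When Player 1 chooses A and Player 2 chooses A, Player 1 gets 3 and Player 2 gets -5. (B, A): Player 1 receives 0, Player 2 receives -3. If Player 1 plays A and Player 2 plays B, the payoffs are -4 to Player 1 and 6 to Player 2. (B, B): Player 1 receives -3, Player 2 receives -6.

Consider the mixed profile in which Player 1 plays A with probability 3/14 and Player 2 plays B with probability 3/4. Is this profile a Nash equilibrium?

Yes

Check Player 2's indifference given Player 1's mix p = 3/14:
  payoff from B = -24/7; payoff from A = -24/7 — equal.
Check Player 1's indifference given Player 2's mix q = 3/4:
  payoff from A = -9/4; payoff from B = -9/4 — equal.
Both players are indifferent, so neither can profitably deviate.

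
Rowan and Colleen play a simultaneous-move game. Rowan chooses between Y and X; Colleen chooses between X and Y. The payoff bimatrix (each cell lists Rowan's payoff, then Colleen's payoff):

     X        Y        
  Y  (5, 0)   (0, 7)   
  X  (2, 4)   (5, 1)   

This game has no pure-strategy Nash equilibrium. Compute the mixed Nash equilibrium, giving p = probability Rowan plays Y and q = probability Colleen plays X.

p = 3/10, q = 5/8

Rowan's mix must leave Colleen indifferent between X and Y.
  Colleen's payoff from X: p·0 + (1−p)·4 = -4p + 4
  Colleen's payoff from Y: p·7 + (1−p)·1 = 6p + 1
  -4p + 4 = 6p + 1  ⇒  -10p = -3  ⇒  p = 3/10.
Colleen's mix must leave Rowan indifferent between Y and X.
  Rowan's payoff to Y: q·5 + (1−q)·0 = 5q
  Rowan's payoff to X: q·2 + (1−q)·5 = -3q + 5
  5q = -3q + 5  ⇒  8q = 5  ⇒  q = 5/8.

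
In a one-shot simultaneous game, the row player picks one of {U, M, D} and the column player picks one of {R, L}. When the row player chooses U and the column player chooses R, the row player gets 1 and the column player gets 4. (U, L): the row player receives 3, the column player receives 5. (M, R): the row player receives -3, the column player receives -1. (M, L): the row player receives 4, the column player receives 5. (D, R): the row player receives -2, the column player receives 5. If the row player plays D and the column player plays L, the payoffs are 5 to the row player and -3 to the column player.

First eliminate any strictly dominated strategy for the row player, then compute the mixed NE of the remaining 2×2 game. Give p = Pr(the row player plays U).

p = 8/9

The row player's strategy M is strictly dominated by D: -2 > -3 and 5 > 4. Eliminate M.
For the column player to be willing to mix, the column player must be indifferent between R and L, which pins down the row player's mix.
  the column player's payoff to R: p·4 + (1−p)·5 = -p + 5
  the column player's payoff to L: p·5 + (1−p)·(-3) = 8p - 3
  -p + 5 = 8p - 3  ⇒  -9p = -8  ⇒  p = 8/9.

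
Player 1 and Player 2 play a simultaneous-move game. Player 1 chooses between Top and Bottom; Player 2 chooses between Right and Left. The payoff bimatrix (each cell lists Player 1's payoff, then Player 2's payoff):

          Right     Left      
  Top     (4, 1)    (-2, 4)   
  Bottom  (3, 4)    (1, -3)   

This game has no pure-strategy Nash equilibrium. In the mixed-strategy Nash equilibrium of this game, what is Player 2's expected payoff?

Player 2's indifference between Right and Left determines Player 1's mixing probability p:
  Player 2's payoff from Right: p·1 + (1−p)·4 = -3p + 4
  Player 2's payoff from Left: p·4 + (1−p)·(-3) = 7p - 3
  -3p + 4 = 7p - 3  ⇒  -10p = -7  ⇒  p = 7/10.
At equilibrium Player 2 is indifferent across columns, so Player 2's payoff equals the payoff from Right: (7/10)·1 + (3/10)·4 = 19/10.

19/10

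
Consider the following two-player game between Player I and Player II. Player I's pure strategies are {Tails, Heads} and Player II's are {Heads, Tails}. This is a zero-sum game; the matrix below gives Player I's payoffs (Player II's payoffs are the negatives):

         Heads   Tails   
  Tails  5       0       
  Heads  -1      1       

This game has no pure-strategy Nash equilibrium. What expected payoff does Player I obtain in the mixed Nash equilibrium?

5/7

Player II's mix must leave Player I indifferent between Tails and Heads.
  Player I's expected payoff from Tails: q·5 + (1−q)·0 = 5q
  Player I's expected payoff from Heads: q·(-1) + (1−q)·1 = -2q + 1
  5q = -2q + 1  ⇒  7q = 1  ⇒  q = 1/7.
At equilibrium Player I is indifferent across rows, so Player I's payoff equals the payoff from Tails: (1/7)·5 + (6/7)·0 = 5/7.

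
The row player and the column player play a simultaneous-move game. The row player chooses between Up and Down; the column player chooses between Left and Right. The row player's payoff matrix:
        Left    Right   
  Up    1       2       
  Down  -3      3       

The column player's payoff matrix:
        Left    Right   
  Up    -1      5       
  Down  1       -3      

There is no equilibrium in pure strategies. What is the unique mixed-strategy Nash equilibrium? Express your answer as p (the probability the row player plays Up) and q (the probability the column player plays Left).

p = 2/5, q = 1/5

Set the column player's expected payoff from Left equal to that from Right:
  the column player's payoff to Left: p·(-1) + (1−p)·1 = -2p + 1
  the column player's payoff to Right: p·5 + (1−p)·(-3) = 8p - 3
  -2p + 1 = 8p - 3  ⇒  -10p = -4  ⇒  p = 2/5.
In a mixed equilibrium the row player is indifferent between Up and Down; this condition fixes q.
  the row player's expected payoff from Up: q·1 + (1−q)·2 = -q + 2
  the row player's expected payoff from Down: q·(-3) + (1−q)·3 = -6q + 3
  -q + 2 = -6q + 3  ⇒  5q = 1  ⇒  q = 1/5.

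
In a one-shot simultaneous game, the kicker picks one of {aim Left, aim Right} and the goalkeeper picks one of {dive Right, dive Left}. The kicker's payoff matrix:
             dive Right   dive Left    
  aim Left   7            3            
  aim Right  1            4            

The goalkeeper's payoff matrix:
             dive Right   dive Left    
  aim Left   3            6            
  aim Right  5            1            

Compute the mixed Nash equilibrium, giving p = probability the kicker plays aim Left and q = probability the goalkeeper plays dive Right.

The goalkeeper's indifference between dive Right and dive Left determines the kicker's mixing probability p:
  the goalkeeper's payoff from dive Right: p·3 + (1−p)·5 = -2p + 5
  the goalkeeper's payoff from dive Left: p·6 + (1−p)·1 = 5p + 1
  -2p + 5 = 5p + 1  ⇒  -7p = -4  ⇒  p = 4/7.
The kicker's indifference between aim Left and aim Right determines the goalkeeper's mixing probability q:
  the kicker's expected payoff from aim Left: q·7 + (1−q)·3 = 4q + 3
  the kicker's expected payoff from aim Right: q·1 + (1−q)·4 = -3q + 4
  4q + 3 = -3q + 4  ⇒  7q = 1  ⇒  q = 1/7.

p = 4/7, q = 1/7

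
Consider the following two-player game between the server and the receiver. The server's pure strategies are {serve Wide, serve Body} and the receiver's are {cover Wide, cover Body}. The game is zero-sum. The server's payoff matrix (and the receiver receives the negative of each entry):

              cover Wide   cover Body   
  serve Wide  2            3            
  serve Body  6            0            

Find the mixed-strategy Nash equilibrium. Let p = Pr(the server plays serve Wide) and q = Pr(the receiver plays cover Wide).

p = 6/7, q = 3/7

The receiver's indifference between cover Wide and cover Body determines the server's mixing probability p:
  the receiver's expected payoff from cover Wide: p·(-2) + (1−p)·(-6) = 4p - 6
  the receiver's expected payoff from cover Body: p·(-3) + (1−p)·0 = -3p
  4p - 6 = -3p  ⇒  7p = 6  ⇒  p = 6/7.
In a mixed equilibrium the server is indifferent between serve Wide and serve Body; this condition fixes q.
  the server's expected payoff from serve Wide: q·2 + (1−q)·3 = -q + 3
  the server's expected payoff from serve Body: q·6 + (1−q)·0 = 6q
  -q + 3 = 6q  ⇒  -7q = -3  ⇒  q = 3/7.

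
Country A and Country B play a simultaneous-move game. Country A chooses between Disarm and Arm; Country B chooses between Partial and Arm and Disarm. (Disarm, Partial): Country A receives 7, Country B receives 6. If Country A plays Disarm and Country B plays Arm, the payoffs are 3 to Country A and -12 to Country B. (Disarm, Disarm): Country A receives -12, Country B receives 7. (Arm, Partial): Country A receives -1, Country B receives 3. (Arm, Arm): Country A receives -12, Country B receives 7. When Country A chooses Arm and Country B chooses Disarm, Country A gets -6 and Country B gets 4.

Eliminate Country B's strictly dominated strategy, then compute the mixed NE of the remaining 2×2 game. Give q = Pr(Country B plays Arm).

q = 2/7

Country B's strategy Partial is strictly dominated by Disarm: 7 > 6 and 4 > 3. Eliminate Partial.
In a mixed equilibrium Country A is indifferent between Disarm and Arm; this condition fixes q.
  Country A's payoff to Disarm: q·3 + (1−q)·(-12) = 15q - 12
  Country A's payoff to Arm: q·(-12) + (1−q)·(-6) = -6q - 6
  15q - 12 = -6q - 6  ⇒  21q = 6  ⇒  q = 2/7.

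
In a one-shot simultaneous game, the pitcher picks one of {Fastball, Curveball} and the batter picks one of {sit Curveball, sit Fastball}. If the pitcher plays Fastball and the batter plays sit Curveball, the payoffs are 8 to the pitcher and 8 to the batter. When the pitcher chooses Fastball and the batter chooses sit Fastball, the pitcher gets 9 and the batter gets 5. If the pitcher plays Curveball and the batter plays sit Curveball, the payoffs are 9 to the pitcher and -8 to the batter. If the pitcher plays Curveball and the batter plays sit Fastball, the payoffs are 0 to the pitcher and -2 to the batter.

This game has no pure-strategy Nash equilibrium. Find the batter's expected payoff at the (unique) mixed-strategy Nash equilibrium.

Set the batter's expected payoff from sit Curveball equal to that from sit Fastball:
  the batter's expected payoff from sit Curveball: p·8 + (1−p)·(-8) = 16p - 8
  the batter's expected payoff from sit Fastball: p·5 + (1−p)·(-2) = 7p - 2
  16p - 8 = 7p - 2  ⇒  9p = 6  ⇒  p = 2/3.
At equilibrium the batter is indifferent across columns, so the batter's payoff equals the payoff from sit Curveball: (2/3)·8 + (1/3)·(-8) = 8/3.

8/3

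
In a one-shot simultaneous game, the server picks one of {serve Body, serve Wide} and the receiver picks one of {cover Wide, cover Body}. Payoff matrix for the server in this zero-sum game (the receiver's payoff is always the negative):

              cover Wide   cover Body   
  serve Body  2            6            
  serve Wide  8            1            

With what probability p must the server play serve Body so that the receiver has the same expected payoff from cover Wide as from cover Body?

Set the receiver's expected payoff from cover Wide equal to that from cover Body:
  the receiver's expected payoff from cover Wide: p·(-2) + (1−p)·(-8) = 6p - 8
  the receiver's expected payoff from cover Body: p·(-6) + (1−p)·(-1) = -5p - 1
  6p - 8 = -5p - 1  ⇒  11p = 7  ⇒  p = 7/11.

p = 7/11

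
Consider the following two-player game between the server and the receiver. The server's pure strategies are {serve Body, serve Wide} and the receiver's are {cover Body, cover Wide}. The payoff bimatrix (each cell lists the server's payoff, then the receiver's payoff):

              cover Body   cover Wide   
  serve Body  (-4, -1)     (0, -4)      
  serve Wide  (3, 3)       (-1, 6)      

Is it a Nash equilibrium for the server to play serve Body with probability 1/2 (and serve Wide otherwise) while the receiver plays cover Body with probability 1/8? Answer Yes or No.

Yes

Check the receiver's indifference given the server's mix p = 1/2:
  payoff from cover Body = 1; payoff from cover Wide = 1 — equal.
Check the server's indifference given the receiver's mix q = 1/8:
  payoff from serve Body = -1/2; payoff from serve Wide = -1/2 — equal.
Both players are indifferent, so neither can profitably deviate.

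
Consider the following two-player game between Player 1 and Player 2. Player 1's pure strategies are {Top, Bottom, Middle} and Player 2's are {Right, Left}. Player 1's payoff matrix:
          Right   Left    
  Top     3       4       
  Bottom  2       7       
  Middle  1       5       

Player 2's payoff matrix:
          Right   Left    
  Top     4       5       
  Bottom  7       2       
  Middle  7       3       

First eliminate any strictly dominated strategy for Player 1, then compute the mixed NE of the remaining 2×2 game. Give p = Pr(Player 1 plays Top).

Player 1's strategy Middle is strictly dominated by Bottom: 2 > 1 and 7 > 5. Eliminate Middle.
Player 2's indifference between Right and Left determines Player 1's mixing probability p:
  Player 2's payoff to Right: p·4 + (1−p)·7 = -3p + 7
  Player 2's payoff to Left: p·5 + (1−p)·2 = 3p + 2
  -3p + 7 = 3p + 2  ⇒  -6p = -5  ⇒  p = 5/6.

p = 5/6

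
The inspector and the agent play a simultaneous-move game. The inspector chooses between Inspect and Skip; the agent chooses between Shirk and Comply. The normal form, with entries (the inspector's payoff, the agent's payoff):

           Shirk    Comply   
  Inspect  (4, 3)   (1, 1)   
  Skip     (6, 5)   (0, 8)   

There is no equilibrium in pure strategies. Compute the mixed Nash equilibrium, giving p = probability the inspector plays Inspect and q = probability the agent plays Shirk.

In a mixed equilibrium the agent is indifferent between Shirk and Comply; this condition fixes p.
  the agent's payoff to Shirk: p·3 + (1−p)·5 = -2p + 5
  the agent's payoff to Comply: p·1 + (1−p)·8 = -7p + 8
  -2p + 5 = -7p + 8  ⇒  5p = 3  ⇒  p = 3/5.
For the inspector to be willing to mix, the inspector must be indifferent between Inspect and Skip, which pins down the agent's mix.
  the inspector's expected payoff from Inspect: q·4 + (1−q)·1 = 3q + 1
  the inspector's expected payoff from Skip: q·6 + (1−q)·0 = 6q
  3q + 1 = 6q  ⇒  -3q = -1  ⇒  q = 1/3.

p = 3/5, q = 1/3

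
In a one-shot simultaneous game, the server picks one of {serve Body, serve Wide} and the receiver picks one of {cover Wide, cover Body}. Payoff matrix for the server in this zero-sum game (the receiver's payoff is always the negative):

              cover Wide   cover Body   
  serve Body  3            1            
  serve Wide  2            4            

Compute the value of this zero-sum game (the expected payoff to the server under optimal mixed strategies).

v = 5/2

In a mixed equilibrium the server is indifferent between serve Body and serve Wide; this condition fixes q.
  the server's payoff to serve Body: q·3 + (1−q)·1 = 2q + 1
  the server's payoff to serve Wide: q·2 + (1−q)·4 = -2q + 4
  2q + 1 = -2q + 4  ⇒  4q = 3  ⇒  q = 3/4.
The value is the server's expected payoff against this mix (using serve Body): (3/4)·3 + (1/4)·1 = 5/2.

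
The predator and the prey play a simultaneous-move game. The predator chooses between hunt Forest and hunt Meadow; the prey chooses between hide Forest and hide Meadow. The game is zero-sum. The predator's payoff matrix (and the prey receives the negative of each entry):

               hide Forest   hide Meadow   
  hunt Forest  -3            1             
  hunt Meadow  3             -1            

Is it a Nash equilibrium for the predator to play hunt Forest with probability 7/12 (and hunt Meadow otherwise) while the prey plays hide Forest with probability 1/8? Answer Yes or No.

Given the predator's mix p = 7/12, the prey's payoff from hide Forest is 1/2 but from hide Meadow is -1/6. The prey strictly prefers hide Forest, so the prey would not mix.
So the proposed profile is not a Nash equilibrium.

No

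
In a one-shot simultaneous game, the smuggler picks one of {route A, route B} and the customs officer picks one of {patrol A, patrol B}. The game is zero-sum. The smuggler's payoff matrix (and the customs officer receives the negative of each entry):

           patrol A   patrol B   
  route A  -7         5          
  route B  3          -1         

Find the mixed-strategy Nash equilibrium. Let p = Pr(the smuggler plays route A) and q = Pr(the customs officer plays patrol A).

p = 1/4, q = 3/8

The smuggler's mix must leave the customs officer indifferent between patrol A and patrol B.
  the customs officer's expected payoff from patrol A: p·7 + (1−p)·(-3) = 10p - 3
  the customs officer's expected payoff from patrol B: p·(-5) + (1−p)·1 = -6p + 1
  10p - 3 = -6p + 1  ⇒  16p = 4  ⇒  p = 1/4.
The smuggler's indifference between route A and route B determines the customs officer's mixing probability q:
  the smuggler's payoff to route A: q·(-7) + (1−q)·5 = -12q + 5
  the smuggler's payoff to route B: q·3 + (1−q)·(-1) = 4q - 1
  -12q + 5 = 4q - 1  ⇒  -16q = -6  ⇒  q = 3/8.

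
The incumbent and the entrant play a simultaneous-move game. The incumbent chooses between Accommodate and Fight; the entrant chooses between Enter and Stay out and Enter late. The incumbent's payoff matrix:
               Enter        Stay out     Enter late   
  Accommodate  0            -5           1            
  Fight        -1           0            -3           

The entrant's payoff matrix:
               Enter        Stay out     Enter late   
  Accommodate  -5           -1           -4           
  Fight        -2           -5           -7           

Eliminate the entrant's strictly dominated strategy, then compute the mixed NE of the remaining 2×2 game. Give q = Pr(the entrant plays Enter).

The entrant's strategy Enter late is strictly dominated by Stay out: -1 > -4 and -5 > -7. Eliminate Enter late.
The incumbent's indifference between Accommodate and Fight determines the entrant's mixing probability q:
  the incumbent's payoff from Accommodate: q·0 + (1−q)·(-5) = 5q - 5
  the incumbent's payoff from Fight: q·(-1) + (1−q)·0 = -q
  5q - 5 = -q  ⇒  6q = 5  ⇒  q = 5/6.

q = 5/6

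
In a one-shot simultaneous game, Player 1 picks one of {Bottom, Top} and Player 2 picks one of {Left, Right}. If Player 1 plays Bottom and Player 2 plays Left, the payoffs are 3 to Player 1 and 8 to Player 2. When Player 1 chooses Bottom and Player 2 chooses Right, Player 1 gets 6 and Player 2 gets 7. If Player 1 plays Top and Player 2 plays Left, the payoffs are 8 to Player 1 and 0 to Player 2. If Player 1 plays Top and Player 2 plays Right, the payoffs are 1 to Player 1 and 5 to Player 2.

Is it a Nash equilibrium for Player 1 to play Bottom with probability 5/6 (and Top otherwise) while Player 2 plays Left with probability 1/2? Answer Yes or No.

Check Player 2's indifference given Player 1's mix p = 5/6:
  payoff from Left = 20/3; payoff from Right = 20/3 — equal.
Check Player 1's indifference given Player 2's mix q = 1/2:
  payoff from Bottom = 9/2; payoff from Top = 9/2 — equal.
Both players are indifferent, so neither can profitably deviate.

Yes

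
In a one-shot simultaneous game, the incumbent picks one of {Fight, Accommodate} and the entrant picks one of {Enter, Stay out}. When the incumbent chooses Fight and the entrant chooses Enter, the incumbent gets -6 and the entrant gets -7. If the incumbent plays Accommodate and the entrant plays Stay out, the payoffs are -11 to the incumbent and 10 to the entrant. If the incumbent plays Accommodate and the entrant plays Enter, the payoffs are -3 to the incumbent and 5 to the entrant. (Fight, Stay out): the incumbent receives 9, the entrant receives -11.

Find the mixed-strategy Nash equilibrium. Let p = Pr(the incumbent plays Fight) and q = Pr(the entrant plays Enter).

p = 5/9, q = 20/23

The entrant's indifference between Enter and Stay out determines the incumbent's mixing probability p:
  the entrant's payoff to Enter: p·(-7) + (1−p)·5 = -12p + 5
  the entrant's payoff to Stay out: p·(-11) + (1−p)·10 = -21p + 10
  -12p + 5 = -21p + 10  ⇒  9p = 5  ⇒  p = 5/9.
The incumbent's indifference between Fight and Accommodate determines the entrant's mixing probability q:
  the incumbent's payoff from Fight: q·(-6) + (1−q)·9 = -15q + 9
  the incumbent's payoff from Accommodate: q·(-3) + (1−q)·(-11) = 8q - 11
  -15q + 9 = 8q - 11  ⇒  -23q = -20  ⇒  q = 20/23.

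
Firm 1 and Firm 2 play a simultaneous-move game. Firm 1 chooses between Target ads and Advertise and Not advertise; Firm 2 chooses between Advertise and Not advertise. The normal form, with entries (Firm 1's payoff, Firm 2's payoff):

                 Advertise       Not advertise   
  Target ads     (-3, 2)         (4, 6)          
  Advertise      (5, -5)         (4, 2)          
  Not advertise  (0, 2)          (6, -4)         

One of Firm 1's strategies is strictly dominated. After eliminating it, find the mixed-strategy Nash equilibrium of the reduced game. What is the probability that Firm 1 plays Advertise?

p = 6/13

Firm 1's strategy Target ads is strictly dominated by Not advertise: 0 > -3 and 6 > 4. Eliminate Target ads.
Set Firm 2's expected payoff from Advertise equal to that from Not advertise:
  Firm 2's payoff to Advertise: p·(-5) + (1−p)·2 = -7p + 2
  Firm 2's payoff to Not advertise: p·2 + (1−p)·(-4) = 6p - 4
  -7p + 2 = 6p - 4  ⇒  -13p = -6  ⇒  p = 6/13.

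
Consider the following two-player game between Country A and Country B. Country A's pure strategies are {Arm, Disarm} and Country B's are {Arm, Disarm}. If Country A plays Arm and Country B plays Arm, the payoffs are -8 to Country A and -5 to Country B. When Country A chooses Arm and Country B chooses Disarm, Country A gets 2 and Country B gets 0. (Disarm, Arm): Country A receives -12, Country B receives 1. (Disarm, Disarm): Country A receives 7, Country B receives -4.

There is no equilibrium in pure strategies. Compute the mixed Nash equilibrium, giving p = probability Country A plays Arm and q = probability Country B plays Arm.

Country B's indifference between Arm and Disarm determines Country A's mixing probability p:
  Country B's payoff from Arm: p·(-5) + (1−p)·1 = -6p + 1
  Country B's payoff from Disarm: p·0 + (1−p)·(-4) = 4p - 4
  -6p + 1 = 4p - 4  ⇒  -10p = -5  ⇒  p = 1/2.
In a mixed equilibrium Country A is indifferent between Arm and Disarm; this condition fixes q.
  Country A's payoff to Arm: q·(-8) + (1−q)·2 = -10q + 2
  Country A's payoff to Disarm: q·(-12) + (1−q)·7 = -19q + 7
  -10q + 2 = -19q + 7  ⇒  9q = 5  ⇒  q = 5/9.

p = 1/2, q = 5/9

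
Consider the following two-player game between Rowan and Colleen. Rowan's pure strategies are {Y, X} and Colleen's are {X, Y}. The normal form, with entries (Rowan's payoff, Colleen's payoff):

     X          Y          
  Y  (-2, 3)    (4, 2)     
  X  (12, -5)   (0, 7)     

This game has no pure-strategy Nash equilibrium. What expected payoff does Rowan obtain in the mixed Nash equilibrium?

Rowan's indifference between Y and X determines Colleen's mixing probability q:
  Rowan's expected payoff from Y: q·(-2) + (1−q)·4 = -6q + 4
  Rowan's expected payoff from X: q·12 + (1−q)·0 = 12q
  -6q + 4 = 12q  ⇒  -18q = -4  ⇒  q = 2/9.
At equilibrium Rowan is indifferent across rows, so Rowan's payoff equals the payoff from Y: (2/9)·(-2) + (7/9)·4 = 8/3.

8/3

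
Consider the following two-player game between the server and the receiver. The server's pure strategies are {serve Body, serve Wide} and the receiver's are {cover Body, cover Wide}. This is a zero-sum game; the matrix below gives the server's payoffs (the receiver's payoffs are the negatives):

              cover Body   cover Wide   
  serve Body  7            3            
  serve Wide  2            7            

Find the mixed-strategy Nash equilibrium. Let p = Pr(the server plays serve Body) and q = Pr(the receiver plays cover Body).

In a mixed equilibrium the receiver is indifferent between cover Body and cover Wide; this condition fixes p.
  the receiver's expected payoff from cover Body: p·(-7) + (1−p)·(-2) = -5p - 2
  the receiver's expected payoff from cover Wide: p·(-3) + (1−p)·(-7) = 4p - 7
  -5p - 2 = 4p - 7  ⇒  -9p = -5  ⇒  p = 5/9.
In a mixed equilibrium the server is indifferent between serve Body and serve Wide; this condition fixes q.
  the server's payoff from serve Body: q·7 + (1−q)·3 = 4q + 3
  the server's payoff from serve Wide: q·2 + (1−q)·7 = -5q + 7
  4q + 3 = -5q + 7  ⇒  9q = 4  ⇒  q = 4/9.

p = 5/9, q = 4/9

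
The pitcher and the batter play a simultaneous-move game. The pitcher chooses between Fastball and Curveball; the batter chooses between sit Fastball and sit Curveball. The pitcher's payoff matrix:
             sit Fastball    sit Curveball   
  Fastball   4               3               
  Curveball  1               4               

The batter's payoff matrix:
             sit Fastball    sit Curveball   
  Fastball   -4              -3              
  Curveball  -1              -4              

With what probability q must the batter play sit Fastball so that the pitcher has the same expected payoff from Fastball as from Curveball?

q = 1/4

The pitcher's indifference between Fastball and Curveball determines the batter's mixing probability q:
  the pitcher's payoff from Fastball: q·4 + (1−q)·3 = q + 3
  the pitcher's payoff from Curveball: q·1 + (1−q)·4 = -3q + 4
  q + 3 = -3q + 4  ⇒  4q = 1  ⇒  q = 1/4.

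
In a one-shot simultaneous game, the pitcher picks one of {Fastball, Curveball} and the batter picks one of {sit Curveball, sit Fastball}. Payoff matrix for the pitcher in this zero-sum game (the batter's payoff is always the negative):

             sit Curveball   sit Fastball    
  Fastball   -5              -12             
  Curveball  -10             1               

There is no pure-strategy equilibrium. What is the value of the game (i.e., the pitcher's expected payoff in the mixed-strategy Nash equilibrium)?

v = -125/18

For the pitcher to be willing to mix, the pitcher must be indifferent between Fastball and Curveball, which pins down the batter's mix.
  the pitcher's payoff to Fastball: q·(-5) + (1−q)·(-12) = 7q - 12
  the pitcher's payoff to Curveball: q·(-10) + (1−q)·1 = -11q + 1
  7q - 12 = -11q + 1  ⇒  18q = 13  ⇒  q = 13/18.
The value is the pitcher's expected payoff against this mix (using Fastball): (13/18)·(-5) + (5/18)·(-12) = -125/18.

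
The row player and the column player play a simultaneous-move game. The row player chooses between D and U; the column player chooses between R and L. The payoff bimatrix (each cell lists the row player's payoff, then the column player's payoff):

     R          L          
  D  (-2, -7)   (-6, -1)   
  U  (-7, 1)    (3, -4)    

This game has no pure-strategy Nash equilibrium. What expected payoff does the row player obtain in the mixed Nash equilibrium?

-24/7

The column player's mix must leave the row player indifferent between D and U.
  the row player's expected payoff from D: q·(-2) + (1−q)·(-6) = 4q - 6
  the row player's expected payoff from U: q·(-7) + (1−q)·3 = -10q + 3
  4q - 6 = -10q + 3  ⇒  14q = 9  ⇒  q = 9/14.
At equilibrium the row player is indifferent across rows, so the row player's payoff equals the payoff from D: (9/14)·(-2) + (5/14)·(-6) = -24/7.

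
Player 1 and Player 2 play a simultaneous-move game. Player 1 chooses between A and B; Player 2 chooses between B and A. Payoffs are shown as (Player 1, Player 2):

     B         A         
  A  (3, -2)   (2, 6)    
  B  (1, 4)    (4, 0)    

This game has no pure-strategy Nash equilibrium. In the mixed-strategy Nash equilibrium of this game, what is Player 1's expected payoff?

5/2

Player 1's indifference between A and B determines Player 2's mixing probability q:
  Player 1's payoff from A: q·3 + (1−q)·2 = q + 2
  Player 1's payoff from B: q·1 + (1−q)·4 = -3q + 4
  q + 2 = -3q + 4  ⇒  4q = 2  ⇒  q = 1/2.
At equilibrium Player 1 is indifferent across rows, so Player 1's payoff equals the payoff from A: (1/2)·3 + (1/2)·2 = 5/2.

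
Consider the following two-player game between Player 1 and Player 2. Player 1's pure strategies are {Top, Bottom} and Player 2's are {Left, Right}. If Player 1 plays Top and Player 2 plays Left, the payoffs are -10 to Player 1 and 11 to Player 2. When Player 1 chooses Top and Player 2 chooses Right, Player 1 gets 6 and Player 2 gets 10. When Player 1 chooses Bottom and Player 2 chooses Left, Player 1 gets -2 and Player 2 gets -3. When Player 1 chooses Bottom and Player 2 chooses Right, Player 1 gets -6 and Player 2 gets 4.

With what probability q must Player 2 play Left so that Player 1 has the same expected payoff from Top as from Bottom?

q = 3/5

Set Player 1's expected payoff from Top equal to that from Bottom:
  Player 1's payoff to Top: q·(-10) + (1−q)·6 = -16q + 6
  Player 1's payoff to Bottom: q·(-2) + (1−q)·(-6) = 4q - 6
  -16q + 6 = 4q - 6  ⇒  -20q = -12  ⇒  q = 3/5.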